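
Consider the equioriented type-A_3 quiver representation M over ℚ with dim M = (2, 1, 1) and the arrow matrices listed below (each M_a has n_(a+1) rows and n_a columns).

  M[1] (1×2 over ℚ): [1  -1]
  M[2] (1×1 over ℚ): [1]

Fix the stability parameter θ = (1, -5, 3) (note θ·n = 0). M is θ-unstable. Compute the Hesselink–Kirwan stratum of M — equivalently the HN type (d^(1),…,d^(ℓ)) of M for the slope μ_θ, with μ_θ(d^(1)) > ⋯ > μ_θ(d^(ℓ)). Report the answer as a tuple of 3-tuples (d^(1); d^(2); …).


Interval decomposition of M: I[1,1], I[1,3].
HN type (ℓ=3): μ^(1)=3; μ^(2)=1; μ^(3)=-2

((0, 0, 1); (1, 0, 0); (1, 1, 0))


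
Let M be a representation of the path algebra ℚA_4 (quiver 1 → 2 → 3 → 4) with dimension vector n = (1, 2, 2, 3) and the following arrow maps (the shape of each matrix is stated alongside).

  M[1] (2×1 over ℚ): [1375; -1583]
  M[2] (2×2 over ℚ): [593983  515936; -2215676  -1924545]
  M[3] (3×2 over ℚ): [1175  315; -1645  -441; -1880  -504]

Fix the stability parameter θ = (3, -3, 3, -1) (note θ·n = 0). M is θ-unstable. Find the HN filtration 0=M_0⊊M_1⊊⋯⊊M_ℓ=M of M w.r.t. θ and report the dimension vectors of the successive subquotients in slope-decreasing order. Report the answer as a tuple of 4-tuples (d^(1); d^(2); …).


Interval decomposition of M: I[1,3], I[2,4], I[4,4]^2.
HN type (ℓ=5): μ^(1)=3; μ^(2)=1; μ^(3)=0; μ^(4)=-1; μ^(5)=-3

((0, 0, 1, 0); (0, 0, 1, 1); (1, 1, 0, 0); (0, 0, 0, 2); (0, 1, 0, 0))


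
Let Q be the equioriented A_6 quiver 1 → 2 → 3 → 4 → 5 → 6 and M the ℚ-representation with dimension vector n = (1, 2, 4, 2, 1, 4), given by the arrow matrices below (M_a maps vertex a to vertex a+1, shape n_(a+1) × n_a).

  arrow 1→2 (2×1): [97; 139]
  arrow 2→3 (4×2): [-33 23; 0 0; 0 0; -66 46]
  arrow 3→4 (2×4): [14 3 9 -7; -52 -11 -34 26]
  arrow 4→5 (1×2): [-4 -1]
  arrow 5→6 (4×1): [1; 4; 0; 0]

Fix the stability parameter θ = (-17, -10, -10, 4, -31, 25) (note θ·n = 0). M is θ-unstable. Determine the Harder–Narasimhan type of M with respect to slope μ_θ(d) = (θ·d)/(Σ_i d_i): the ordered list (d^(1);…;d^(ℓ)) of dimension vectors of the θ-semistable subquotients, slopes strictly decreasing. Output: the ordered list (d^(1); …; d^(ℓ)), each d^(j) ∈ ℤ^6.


Interval decomposition of M: I[1,3], I[2,2], I[3,3], I[3,4], I[3,6], I[6,6]^3.
HN type (ℓ=5): μ^(1)=25; μ^(2)=4; μ^(3)=-10; μ^(4)=-37/3; μ^(5)=-17

((0, 0, 0, 0, 0, 4); (0, 0, 0, 1, 0, 0); (0, 2, 3, 0, 0, 0); (0, 0, 1, 1, 1, 0); (1, 0, 0, 0, 0, 0))


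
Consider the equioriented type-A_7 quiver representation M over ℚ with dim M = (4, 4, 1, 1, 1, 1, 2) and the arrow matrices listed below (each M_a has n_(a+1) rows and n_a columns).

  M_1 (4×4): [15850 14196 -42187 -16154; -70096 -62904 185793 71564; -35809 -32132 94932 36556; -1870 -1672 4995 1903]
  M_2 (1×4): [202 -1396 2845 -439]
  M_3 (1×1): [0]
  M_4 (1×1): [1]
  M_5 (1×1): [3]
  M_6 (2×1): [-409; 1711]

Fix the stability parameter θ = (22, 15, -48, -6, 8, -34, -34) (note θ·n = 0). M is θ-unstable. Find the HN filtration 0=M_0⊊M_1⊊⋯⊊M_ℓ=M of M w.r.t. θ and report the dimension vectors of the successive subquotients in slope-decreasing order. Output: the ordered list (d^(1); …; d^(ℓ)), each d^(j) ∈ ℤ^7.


Barcode: M ≅ I[1,2]^3, I[1,3], I[4,7], I[7,7]. HN layers by μ_θ (4 steps, strictly decreasing):
  μ^(1)=37/2; μ^(2)=-11/3; μ^(3)=-33/2; μ^(4)=-34

((3, 3, 0, 0, 0, 0, 0); (1, 1, 1, 0, 0, 0, 0); (0, 0, 0, 1, 1, 1, 1); (0, 0, 0, 0, 0, 0, 1))


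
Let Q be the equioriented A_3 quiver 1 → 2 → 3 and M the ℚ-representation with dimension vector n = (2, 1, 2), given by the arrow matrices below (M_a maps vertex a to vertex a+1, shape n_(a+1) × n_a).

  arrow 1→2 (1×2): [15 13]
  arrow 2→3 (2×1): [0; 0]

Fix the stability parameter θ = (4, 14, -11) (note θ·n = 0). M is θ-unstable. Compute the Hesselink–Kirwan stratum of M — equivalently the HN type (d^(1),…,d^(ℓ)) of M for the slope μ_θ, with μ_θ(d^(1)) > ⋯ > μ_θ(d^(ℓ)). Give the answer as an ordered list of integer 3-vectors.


Via rank(M_{q-1}∘⋯∘M_p): M ≅ I[1,1], I[1,2], I[3,3]^2.
μ_θ-semistable layers: μ^(1)=14; μ^(2)=4; μ^(3)=-11

((0, 1, 0); (2, 0, 0); (0, 0, 2))


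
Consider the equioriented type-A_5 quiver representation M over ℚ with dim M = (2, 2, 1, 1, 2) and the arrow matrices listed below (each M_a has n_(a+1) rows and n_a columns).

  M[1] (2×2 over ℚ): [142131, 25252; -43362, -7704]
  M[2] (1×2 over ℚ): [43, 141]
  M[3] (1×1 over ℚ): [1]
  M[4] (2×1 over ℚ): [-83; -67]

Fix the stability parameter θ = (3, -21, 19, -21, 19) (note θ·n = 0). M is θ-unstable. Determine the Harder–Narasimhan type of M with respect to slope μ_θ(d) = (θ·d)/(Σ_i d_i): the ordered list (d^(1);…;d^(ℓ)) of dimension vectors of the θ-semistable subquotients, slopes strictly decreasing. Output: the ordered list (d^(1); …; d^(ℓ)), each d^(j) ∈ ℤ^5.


Via rank(M_{q-1}∘⋯∘M_p): M ≅ I[1,1], I[1,5], I[2,2], I[5,5].
μ_θ-semistable layers: μ^(1)=19; μ^(2)=3; μ^(3)=-1; μ^(4)=-9; μ^(5)=-21

((0, 0, 0, 0, 2); (1, 0, 0, 0, 0); (0, 0, 1, 1, 0); (1, 1, 0, 0, 0); (0, 1, 0, 0, 0))


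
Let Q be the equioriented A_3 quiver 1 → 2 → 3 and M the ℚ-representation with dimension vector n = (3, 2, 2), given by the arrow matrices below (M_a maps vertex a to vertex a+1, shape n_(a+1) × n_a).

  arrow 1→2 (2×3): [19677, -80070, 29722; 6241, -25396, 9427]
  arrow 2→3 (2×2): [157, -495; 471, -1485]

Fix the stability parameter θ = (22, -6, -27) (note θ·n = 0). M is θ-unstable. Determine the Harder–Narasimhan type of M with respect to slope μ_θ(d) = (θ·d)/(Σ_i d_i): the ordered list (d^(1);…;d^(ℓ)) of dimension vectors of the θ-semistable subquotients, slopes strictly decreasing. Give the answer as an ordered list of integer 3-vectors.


Barcode: M ≅ I[1,1], I[1,2], I[1,3], I[3,3]. HN layers by μ_θ (4 steps, strictly decreasing):
  μ^(1)=22; μ^(2)=8; μ^(3)=-11/3; μ^(4)=-27

((1, 0, 0); (1, 1, 0); (1, 1, 1); (0, 0, 1))


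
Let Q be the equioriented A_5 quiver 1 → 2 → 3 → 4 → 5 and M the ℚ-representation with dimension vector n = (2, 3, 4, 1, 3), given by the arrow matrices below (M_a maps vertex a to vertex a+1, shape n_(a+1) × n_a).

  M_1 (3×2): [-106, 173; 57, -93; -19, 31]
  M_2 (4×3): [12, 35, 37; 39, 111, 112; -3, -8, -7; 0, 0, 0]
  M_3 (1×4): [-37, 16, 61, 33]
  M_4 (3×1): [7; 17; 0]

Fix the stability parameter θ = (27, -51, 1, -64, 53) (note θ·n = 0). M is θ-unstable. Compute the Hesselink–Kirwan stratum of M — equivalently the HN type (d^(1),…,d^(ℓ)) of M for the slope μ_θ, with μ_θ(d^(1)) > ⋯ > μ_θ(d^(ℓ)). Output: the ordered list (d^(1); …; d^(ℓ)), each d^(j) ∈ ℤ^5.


Via rank(M_{q-1}∘⋯∘M_p): M ≅ I[1,2], I[1,5], I[2,3], I[3,3]^2, I[5,5]^2.
μ_θ-semistable layers: μ^(1)=53; μ^(2)=1; μ^(3)=-12; μ^(4)=-87/4; μ^(5)=-51

((0, 0, 0, 0, 3); (0, 0, 3, 0, 0); (1, 1, 0, 0, 0); (1, 1, 1, 1, 0); (0, 1, 0, 0, 0))


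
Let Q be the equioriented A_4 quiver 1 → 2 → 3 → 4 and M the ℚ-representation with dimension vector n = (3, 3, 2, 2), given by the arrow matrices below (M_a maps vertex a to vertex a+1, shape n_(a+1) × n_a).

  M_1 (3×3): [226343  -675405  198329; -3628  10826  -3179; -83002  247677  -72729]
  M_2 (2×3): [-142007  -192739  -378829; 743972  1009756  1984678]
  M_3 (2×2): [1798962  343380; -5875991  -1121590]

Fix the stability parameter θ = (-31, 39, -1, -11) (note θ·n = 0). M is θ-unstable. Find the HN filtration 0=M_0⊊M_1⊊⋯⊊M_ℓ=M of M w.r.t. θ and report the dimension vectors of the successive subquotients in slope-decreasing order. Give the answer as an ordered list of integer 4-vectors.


Barcode: M ≅ I[1,2], I[1,3], I[1,4], I[4,4]. HN layers by μ_θ (5 steps, strictly decreasing):
  μ^(1)=39; μ^(2)=19; μ^(3)=9; μ^(4)=-11; μ^(5)=-31

((0, 1, 0, 0); (0, 1, 1, 0); (0, 1, 1, 1); (0, 0, 0, 1); (3, 0, 0, 0))


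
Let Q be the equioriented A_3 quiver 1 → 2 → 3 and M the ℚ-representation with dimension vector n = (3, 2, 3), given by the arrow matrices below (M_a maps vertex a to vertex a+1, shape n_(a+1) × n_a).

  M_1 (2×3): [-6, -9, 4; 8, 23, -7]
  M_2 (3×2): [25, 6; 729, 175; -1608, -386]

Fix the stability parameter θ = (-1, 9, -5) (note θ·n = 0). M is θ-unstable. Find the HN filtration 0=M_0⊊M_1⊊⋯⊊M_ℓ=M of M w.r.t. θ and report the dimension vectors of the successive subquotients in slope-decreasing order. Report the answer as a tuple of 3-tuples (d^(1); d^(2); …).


Barcode: M ≅ I[1,1], I[1,3]^2, I[3,3]. HN layers by μ_θ (3 steps, strictly decreasing):
  μ^(1)=2; μ^(2)=-1; μ^(3)=-5

((0, 2, 2); (3, 0, 0); (0, 0, 1))


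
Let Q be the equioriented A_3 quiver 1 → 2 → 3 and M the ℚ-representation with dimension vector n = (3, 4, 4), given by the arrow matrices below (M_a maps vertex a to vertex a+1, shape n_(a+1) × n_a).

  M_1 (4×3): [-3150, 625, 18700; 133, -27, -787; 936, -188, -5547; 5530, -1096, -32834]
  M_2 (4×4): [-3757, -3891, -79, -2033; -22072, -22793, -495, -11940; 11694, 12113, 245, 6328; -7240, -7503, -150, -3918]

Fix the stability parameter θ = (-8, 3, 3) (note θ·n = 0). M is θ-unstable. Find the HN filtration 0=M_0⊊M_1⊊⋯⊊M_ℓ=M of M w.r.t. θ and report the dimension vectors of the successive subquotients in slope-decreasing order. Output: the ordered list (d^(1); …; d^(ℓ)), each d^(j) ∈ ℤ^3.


Interval decomposition of M: I[1,3]^3, I[2,3].
HN type (ℓ=2): μ^(1)=3; μ^(2)=-8

((0, 4, 4); (3, 0, 0))


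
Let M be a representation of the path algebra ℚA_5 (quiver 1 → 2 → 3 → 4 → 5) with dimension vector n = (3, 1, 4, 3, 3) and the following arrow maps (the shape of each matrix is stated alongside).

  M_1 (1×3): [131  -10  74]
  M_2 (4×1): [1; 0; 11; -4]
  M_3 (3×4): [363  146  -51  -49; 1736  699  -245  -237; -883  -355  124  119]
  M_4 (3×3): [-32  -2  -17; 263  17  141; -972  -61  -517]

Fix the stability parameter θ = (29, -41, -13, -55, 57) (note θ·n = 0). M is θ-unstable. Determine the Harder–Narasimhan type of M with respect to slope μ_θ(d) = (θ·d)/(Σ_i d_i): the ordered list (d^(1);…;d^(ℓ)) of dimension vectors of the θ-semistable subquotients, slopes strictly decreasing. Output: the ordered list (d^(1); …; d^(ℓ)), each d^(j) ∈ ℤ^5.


Barcode: M ≅ I[1,1]^2, I[1,5], I[3,3], I[3,5]^2. HN layers by μ_θ (5 steps, strictly decreasing):
  μ^(1)=57; μ^(2)=29; μ^(3)=-13; μ^(4)=-20; μ^(5)=-34

((0, 0, 0, 0, 3); (2, 0, 0, 0, 0); (0, 0, 1, 0, 0); (1, 1, 1, 1, 0); (0, 0, 2, 2, 0))


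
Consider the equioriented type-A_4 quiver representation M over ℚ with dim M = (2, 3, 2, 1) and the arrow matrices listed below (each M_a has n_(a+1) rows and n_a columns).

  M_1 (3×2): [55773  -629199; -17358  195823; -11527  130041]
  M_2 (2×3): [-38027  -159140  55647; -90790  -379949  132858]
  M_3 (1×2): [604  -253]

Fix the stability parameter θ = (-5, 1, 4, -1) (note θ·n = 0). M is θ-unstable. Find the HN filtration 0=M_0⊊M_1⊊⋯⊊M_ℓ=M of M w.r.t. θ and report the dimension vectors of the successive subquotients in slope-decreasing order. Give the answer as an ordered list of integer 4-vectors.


Interval decomposition of M: I[1,2], I[1,4], I[2,3].
HN type (ℓ=4): μ^(1)=4; μ^(2)=3/2; μ^(3)=1; μ^(4)=-5

((0, 0, 1, 0); (0, 0, 1, 1); (0, 3, 0, 0); (2, 0, 0, 0))


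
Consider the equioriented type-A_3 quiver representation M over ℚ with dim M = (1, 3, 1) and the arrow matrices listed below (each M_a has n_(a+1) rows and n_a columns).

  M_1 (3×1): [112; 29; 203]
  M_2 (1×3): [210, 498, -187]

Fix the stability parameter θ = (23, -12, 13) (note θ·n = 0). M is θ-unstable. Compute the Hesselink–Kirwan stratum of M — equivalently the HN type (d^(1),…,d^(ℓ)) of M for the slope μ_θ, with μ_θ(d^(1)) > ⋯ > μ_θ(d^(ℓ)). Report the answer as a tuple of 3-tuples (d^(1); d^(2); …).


Interval decomposition of M: I[1,3], I[2,2]^2.
HN type (ℓ=3): μ^(1)=13; μ^(2)=11/2; μ^(3)=-12

((0, 0, 1); (1, 1, 0); (0, 2, 0))


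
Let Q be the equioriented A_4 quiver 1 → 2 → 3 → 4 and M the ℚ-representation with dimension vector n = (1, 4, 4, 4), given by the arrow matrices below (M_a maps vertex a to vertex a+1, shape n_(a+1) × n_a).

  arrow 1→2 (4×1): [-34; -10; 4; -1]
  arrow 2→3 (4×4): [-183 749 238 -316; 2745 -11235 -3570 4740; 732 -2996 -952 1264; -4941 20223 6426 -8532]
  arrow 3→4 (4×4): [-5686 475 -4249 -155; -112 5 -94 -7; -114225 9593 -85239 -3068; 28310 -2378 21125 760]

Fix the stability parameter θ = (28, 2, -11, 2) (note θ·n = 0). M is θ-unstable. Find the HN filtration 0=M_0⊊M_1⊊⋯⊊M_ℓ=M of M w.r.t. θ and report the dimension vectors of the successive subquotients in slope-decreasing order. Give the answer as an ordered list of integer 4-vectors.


Via rank(M_{q-1}∘⋯∘M_p): M ≅ I[1,2], I[2,2]^2, I[2,3], I[3,4]^3, I[4,4].
μ_θ-semistable layers: μ^(1)=15; μ^(2)=2; μ^(3)=-9/2; μ^(4)=-11

((1, 1, 0, 0); (0, 2, 0, 4); (0, 1, 1, 0); (0, 0, 3, 0))


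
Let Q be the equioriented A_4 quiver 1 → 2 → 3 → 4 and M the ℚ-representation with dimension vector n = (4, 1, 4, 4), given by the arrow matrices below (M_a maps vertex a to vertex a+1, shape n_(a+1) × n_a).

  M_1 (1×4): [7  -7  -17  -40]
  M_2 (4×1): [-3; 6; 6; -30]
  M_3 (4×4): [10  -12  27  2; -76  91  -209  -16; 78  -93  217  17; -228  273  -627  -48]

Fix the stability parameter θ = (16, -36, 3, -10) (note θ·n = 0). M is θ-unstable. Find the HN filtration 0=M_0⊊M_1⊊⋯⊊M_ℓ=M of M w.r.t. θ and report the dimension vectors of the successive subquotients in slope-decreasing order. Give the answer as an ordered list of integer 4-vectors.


Via rank(M_{q-1}∘⋯∘M_p): M ≅ I[1,1]^3, I[1,3], I[3,4]^3, I[4,4].
μ_θ-semistable layers: μ^(1)=16; μ^(2)=3; μ^(3)=-7/2; μ^(4)=-10

((3, 0, 0, 0); (0, 0, 1, 0); (0, 0, 3, 3); (1, 1, 0, 1))


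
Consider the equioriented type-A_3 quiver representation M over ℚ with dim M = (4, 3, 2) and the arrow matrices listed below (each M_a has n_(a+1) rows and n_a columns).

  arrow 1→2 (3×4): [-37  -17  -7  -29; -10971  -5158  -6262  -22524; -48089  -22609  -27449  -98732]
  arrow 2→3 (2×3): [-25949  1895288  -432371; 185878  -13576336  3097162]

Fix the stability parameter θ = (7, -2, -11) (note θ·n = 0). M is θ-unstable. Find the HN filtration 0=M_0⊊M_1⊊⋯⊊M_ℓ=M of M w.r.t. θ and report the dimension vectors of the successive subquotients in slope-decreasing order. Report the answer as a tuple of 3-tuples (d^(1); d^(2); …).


Barcode: M ≅ I[1,1], I[1,2]^2, I[1,3], I[3,3]. HN layers by μ_θ (4 steps, strictly decreasing):
  μ^(1)=7; μ^(2)=5/2; μ^(3)=-2; μ^(4)=-11

((1, 0, 0); (2, 2, 0); (1, 1, 1); (0, 0, 1))


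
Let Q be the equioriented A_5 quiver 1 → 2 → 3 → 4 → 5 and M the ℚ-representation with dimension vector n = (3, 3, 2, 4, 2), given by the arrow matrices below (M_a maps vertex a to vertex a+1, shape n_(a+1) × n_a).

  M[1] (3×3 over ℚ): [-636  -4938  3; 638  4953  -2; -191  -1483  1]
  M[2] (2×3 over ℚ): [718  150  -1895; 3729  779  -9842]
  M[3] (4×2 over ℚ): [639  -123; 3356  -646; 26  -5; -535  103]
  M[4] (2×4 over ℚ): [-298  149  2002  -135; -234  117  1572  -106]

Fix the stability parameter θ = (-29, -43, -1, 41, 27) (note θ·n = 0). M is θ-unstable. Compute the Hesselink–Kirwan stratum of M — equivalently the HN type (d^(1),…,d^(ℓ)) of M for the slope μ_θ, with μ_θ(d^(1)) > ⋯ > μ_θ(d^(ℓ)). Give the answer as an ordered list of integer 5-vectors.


Via rank(M_{q-1}∘⋯∘M_p): M ≅ I[1,2], I[1,5]^2, I[4,4]^2.
μ_θ-semistable layers: μ^(1)=41; μ^(2)=34; μ^(3)=-1; μ^(4)=-36

((0, 0, 0, 2, 0); (0, 0, 0, 2, 2); (0, 0, 2, 0, 0); (3, 3, 0, 0, 0))


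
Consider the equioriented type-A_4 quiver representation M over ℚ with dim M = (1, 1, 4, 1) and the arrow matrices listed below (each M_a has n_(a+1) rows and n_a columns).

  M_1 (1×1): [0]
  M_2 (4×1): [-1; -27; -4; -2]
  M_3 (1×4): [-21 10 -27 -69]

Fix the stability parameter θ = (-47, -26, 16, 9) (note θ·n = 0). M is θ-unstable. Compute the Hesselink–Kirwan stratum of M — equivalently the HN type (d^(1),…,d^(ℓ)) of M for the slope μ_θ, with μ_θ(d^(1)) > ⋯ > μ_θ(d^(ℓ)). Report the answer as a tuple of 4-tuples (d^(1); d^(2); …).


Interval decomposition of M: I[1,1], I[2,4], I[3,3]^3.
HN type (ℓ=4): μ^(1)=16; μ^(2)=25/2; μ^(3)=-26; μ^(4)=-47

((0, 0, 3, 0); (0, 0, 1, 1); (0, 1, 0, 0); (1, 0, 0, 0))


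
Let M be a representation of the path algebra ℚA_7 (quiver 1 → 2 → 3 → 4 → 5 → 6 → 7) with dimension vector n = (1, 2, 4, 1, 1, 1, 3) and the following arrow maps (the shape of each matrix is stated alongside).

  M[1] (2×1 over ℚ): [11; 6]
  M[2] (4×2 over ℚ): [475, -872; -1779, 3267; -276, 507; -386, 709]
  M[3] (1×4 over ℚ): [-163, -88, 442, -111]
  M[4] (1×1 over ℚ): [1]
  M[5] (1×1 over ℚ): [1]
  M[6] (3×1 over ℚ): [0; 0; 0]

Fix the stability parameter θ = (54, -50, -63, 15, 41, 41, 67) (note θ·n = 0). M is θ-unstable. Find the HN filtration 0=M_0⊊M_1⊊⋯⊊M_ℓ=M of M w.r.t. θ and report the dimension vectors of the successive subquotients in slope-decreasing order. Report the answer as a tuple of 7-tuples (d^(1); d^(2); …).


Via rank(M_{q-1}∘⋯∘M_p): M ≅ I[1,6], I[2,3], I[3,3]^2, I[7,7]^3.
μ_θ-semistable layers: μ^(1)=67; μ^(2)=41; μ^(3)=15; μ^(4)=-59/3; μ^(5)=-113/2; μ^(6)=-63

((0, 0, 0, 0, 0, 0, 3); (0, 0, 0, 0, 1, 1, 0); (0, 0, 0, 1, 0, 0, 0); (1, 1, 1, 0, 0, 0, 0); (0, 1, 1, 0, 0, 0, 0); (0, 0, 2, 0, 0, 0, 0))


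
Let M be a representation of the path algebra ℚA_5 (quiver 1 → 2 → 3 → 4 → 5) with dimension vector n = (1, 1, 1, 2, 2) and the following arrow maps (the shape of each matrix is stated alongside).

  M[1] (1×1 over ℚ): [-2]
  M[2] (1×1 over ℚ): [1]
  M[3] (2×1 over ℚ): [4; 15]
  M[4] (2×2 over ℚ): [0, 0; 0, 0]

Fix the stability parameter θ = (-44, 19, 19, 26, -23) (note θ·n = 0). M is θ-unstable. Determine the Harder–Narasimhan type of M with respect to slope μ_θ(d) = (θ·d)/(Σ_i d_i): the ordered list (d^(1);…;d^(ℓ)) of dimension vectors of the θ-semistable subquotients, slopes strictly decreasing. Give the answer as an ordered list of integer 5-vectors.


Via rank(M_{q-1}∘⋯∘M_p): M ≅ I[1,4], I[4,4], I[5,5]^2.
μ_θ-semistable layers: μ^(1)=26; μ^(2)=19; μ^(3)=-23; μ^(4)=-44

((0, 0, 0, 2, 0); (0, 1, 1, 0, 0); (0, 0, 0, 0, 2); (1, 0, 0, 0, 0))


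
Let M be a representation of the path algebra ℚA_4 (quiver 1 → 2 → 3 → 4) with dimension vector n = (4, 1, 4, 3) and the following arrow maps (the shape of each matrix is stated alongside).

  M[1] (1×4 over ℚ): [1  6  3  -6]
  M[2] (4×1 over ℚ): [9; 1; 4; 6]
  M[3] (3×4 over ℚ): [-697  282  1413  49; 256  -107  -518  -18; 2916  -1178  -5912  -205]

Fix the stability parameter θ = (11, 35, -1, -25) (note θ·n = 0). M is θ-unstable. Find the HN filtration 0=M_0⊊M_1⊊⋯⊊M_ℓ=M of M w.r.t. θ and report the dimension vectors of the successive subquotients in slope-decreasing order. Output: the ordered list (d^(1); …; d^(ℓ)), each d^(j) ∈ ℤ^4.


Interval decomposition of M: I[1,1]^3, I[1,4], I[3,3], I[3,4]^2.
HN type (ℓ=4): μ^(1)=11; μ^(2)=5; μ^(3)=-1; μ^(4)=-13

((3, 0, 0, 0); (1, 1, 1, 1); (0, 0, 1, 0); (0, 0, 2, 2))


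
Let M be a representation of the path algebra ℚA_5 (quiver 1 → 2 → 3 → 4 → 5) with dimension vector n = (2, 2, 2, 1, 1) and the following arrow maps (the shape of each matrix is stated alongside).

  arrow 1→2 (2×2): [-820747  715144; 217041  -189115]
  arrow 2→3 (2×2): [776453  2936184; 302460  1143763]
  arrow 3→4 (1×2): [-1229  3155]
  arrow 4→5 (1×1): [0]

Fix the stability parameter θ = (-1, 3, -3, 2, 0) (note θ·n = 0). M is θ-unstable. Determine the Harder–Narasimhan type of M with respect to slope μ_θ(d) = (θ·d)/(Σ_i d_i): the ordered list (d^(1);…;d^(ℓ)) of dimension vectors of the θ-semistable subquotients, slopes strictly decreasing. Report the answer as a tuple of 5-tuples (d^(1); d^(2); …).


Via rank(M_{q-1}∘⋯∘M_p): M ≅ I[1,3], I[1,4], I[5,5].
μ_θ-semistable layers: μ^(1)=2; μ^(2)=0; μ^(3)=-1

((0, 0, 0, 1, 0); (0, 2, 2, 0, 1); (2, 0, 0, 0, 0))


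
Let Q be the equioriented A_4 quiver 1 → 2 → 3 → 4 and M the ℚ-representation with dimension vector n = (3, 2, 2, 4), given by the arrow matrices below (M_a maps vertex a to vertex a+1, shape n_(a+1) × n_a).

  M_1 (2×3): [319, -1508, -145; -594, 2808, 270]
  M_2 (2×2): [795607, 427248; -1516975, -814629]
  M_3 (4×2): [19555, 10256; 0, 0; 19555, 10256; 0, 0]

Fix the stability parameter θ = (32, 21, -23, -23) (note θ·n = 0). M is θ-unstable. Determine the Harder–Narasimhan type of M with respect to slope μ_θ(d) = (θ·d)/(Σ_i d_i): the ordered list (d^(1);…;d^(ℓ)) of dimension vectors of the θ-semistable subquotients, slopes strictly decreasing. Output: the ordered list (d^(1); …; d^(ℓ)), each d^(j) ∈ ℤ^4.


Via rank(M_{q-1}∘⋯∘M_p): M ≅ I[1,1]^2, I[1,4], I[2,3], I[4,4]^3.
μ_θ-semistable layers: μ^(1)=32; μ^(2)=7/4; μ^(3)=-1; μ^(4)=-23

((2, 0, 0, 0); (1, 1, 1, 1); (0, 1, 1, 0); (0, 0, 0, 3))


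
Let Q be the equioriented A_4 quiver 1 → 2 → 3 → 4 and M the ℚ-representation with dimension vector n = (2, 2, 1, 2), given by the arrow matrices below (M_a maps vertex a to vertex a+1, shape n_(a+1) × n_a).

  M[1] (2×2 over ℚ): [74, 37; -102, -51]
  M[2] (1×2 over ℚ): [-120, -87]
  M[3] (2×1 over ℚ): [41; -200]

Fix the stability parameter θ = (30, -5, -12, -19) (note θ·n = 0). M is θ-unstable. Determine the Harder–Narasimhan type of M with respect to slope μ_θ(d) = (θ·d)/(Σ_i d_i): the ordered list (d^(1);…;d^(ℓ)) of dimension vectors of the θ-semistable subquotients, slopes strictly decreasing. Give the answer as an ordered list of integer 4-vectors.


Interval decomposition of M: I[1,1], I[1,4], I[2,2], I[4,4].
HN type (ℓ=4): μ^(1)=30; μ^(2)=-3/2; μ^(3)=-5; μ^(4)=-19

((1, 0, 0, 0); (1, 1, 1, 1); (0, 1, 0, 0); (0, 0, 0, 1))


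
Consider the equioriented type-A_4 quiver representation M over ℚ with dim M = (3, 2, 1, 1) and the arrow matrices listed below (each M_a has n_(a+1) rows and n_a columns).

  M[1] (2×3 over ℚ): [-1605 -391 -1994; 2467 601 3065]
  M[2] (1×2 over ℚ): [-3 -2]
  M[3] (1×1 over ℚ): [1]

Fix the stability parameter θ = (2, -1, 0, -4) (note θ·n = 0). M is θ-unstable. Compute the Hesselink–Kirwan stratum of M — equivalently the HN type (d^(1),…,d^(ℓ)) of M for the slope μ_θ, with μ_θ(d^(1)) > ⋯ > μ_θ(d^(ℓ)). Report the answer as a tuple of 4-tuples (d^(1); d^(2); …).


Interval decomposition of M: I[1,1], I[1,2], I[1,4].
HN type (ℓ=3): μ^(1)=2; μ^(2)=1/2; μ^(3)=-3/4

((1, 0, 0, 0); (1, 1, 0, 0); (1, 1, 1, 1))


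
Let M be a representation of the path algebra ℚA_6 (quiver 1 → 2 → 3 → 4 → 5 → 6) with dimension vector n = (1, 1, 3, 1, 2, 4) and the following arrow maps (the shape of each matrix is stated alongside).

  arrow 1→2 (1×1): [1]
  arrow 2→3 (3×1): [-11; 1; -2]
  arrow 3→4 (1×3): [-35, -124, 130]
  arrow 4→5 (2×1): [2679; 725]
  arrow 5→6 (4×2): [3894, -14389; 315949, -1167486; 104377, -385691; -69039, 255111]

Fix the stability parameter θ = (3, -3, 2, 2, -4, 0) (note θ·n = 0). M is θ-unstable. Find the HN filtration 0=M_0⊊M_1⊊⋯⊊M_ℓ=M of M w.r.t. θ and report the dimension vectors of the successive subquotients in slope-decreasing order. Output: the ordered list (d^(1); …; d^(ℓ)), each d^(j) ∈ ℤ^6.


Interval decomposition of M: I[1,6], I[3,3]^2, I[5,6], I[6,6]^2.
HN type (ℓ=3): μ^(1)=2; μ^(2)=0; μ^(3)=-4

((0, 0, 2, 0, 0, 0); (1, 1, 1, 1, 1, 4); (0, 0, 0, 0, 1, 0))


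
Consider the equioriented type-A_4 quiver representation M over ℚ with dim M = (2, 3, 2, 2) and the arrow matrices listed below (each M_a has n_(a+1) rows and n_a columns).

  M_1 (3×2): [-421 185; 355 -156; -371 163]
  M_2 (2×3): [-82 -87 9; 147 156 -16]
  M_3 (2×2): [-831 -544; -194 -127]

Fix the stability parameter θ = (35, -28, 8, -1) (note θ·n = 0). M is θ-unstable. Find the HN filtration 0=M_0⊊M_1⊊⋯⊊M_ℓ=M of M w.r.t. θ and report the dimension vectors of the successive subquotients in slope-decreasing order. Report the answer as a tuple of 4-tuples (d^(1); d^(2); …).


Barcode: M ≅ I[1,4]^2, I[2,2]. HN layers by μ_θ (2 steps, strictly decreasing):
  μ^(1)=7/2; μ^(2)=-28

((2, 2, 2, 2); (0, 1, 0, 0))


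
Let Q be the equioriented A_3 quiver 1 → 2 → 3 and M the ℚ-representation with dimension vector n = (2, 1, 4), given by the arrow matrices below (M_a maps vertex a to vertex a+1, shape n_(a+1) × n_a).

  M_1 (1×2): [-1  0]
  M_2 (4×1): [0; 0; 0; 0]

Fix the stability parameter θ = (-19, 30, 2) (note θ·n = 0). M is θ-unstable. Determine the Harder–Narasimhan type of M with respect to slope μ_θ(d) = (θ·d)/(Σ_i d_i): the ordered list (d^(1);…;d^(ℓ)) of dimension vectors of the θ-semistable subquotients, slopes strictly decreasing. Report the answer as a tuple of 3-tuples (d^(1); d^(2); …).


Interval decomposition of M: I[1,1], I[1,2], I[3,3]^4.
HN type (ℓ=3): μ^(1)=30; μ^(2)=2; μ^(3)=-19

((0, 1, 0); (0, 0, 4); (2, 0, 0))


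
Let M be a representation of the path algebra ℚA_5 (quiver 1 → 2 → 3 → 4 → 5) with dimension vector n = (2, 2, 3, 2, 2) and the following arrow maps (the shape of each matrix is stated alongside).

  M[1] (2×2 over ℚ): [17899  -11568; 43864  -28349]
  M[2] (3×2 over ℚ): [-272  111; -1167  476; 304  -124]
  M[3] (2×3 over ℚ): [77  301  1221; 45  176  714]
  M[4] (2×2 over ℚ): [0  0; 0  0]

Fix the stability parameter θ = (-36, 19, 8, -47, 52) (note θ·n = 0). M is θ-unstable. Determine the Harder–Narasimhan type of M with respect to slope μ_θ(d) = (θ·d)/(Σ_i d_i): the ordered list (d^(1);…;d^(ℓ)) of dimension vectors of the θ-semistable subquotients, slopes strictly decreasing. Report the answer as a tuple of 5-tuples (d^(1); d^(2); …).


Interval decomposition of M: I[1,4]^2, I[3,3], I[5,5]^2.
HN type (ℓ=4): μ^(1)=52; μ^(2)=8; μ^(3)=-20/3; μ^(4)=-36

((0, 0, 0, 0, 2); (0, 0, 1, 0, 0); (0, 2, 2, 2, 0); (2, 0, 0, 0, 0))


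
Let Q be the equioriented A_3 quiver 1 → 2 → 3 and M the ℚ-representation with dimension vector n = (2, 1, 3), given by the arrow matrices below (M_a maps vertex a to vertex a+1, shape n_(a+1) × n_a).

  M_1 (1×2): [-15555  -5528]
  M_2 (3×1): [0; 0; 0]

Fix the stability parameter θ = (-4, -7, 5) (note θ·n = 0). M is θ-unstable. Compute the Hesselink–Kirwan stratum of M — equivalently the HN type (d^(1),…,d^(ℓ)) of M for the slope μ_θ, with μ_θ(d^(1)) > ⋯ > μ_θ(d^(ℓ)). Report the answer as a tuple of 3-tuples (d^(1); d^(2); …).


Barcode: M ≅ I[1,1], I[1,2], I[3,3]^3. HN layers by μ_θ (3 steps, strictly decreasing):
  μ^(1)=5; μ^(2)=-4; μ^(3)=-11/2

((0, 0, 3); (1, 0, 0); (1, 1, 0))


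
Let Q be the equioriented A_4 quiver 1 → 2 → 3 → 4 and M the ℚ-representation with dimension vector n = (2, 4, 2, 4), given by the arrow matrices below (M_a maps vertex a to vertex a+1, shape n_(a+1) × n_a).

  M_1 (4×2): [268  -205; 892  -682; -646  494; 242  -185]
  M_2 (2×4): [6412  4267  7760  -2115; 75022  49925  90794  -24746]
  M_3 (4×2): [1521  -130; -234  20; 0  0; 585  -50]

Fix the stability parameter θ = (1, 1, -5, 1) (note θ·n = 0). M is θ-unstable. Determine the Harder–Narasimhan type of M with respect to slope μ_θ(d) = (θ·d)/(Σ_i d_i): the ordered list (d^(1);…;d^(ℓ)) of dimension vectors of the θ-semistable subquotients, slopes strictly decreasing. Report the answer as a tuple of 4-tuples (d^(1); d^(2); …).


Via rank(M_{q-1}∘⋯∘M_p): M ≅ I[1,2], I[1,4], I[2,2], I[2,3], I[4,4]^3.
μ_θ-semistable layers: μ^(1)=1; μ^(2)=-1; μ^(3)=-2

((1, 2, 0, 4); (1, 1, 1, 0); (0, 1, 1, 0))


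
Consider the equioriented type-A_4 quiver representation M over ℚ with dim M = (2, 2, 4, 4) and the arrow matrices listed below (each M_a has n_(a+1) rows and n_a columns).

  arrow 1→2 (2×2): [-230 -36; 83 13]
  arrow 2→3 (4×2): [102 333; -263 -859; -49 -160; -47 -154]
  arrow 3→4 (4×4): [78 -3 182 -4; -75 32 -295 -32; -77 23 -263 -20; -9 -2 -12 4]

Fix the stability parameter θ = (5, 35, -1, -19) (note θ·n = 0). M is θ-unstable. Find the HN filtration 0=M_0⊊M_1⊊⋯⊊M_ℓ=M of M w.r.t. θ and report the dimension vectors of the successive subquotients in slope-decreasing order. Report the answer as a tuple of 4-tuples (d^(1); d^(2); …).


Via rank(M_{q-1}∘⋯∘M_p): M ≅ I[1,4]^2, I[3,3], I[3,4], I[4,4].
μ_θ-semistable layers: μ^(1)=5; μ^(2)=-1; μ^(3)=-10; μ^(4)=-19

((2, 2, 2, 2); (0, 0, 1, 0); (0, 0, 1, 1); (0, 0, 0, 1))


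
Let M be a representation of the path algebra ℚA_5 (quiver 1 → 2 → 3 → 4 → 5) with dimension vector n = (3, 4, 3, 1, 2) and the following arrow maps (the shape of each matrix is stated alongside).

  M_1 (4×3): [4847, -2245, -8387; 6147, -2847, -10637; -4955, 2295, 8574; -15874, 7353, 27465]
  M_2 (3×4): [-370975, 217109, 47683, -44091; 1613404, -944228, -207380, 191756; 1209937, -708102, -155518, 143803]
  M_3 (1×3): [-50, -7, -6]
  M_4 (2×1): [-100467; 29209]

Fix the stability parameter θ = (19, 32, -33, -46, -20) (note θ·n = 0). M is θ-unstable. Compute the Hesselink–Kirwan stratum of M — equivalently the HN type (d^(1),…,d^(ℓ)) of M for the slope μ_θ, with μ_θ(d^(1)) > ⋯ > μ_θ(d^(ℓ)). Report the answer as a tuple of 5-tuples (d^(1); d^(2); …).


Interval decomposition of M: I[1,3]^2, I[1,5], I[2,2], I[5,5].
HN type (ℓ=4): μ^(1)=32; μ^(2)=6; μ^(3)=-48/5; μ^(4)=-20

((0, 1, 0, 0, 0); (2, 2, 2, 0, 0); (1, 1, 1, 1, 1); (0, 0, 0, 0, 1))


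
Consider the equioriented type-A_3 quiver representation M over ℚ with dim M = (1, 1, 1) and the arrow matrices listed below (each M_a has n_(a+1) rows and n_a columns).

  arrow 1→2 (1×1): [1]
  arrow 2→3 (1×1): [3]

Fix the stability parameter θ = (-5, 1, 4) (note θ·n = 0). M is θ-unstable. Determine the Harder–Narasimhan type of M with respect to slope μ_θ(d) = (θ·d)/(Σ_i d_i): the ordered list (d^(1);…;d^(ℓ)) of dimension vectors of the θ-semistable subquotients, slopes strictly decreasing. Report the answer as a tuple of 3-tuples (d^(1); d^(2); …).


Interval decomposition of M: I[1,3].
HN type (ℓ=3): μ^(1)=4; μ^(2)=1; μ^(3)=-5

((0, 0, 1); (0, 1, 0); (1, 0, 0))


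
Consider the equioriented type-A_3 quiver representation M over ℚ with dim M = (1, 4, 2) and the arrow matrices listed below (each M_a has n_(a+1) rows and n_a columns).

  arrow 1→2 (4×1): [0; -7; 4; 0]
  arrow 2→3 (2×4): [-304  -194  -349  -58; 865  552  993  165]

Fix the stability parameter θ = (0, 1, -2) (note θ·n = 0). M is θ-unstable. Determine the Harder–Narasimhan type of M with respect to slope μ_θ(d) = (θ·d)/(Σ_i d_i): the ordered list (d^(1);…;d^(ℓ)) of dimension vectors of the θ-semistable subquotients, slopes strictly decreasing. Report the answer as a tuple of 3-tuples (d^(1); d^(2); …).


Barcode: M ≅ I[1,3], I[2,2]^2, I[2,3]. HN layers by μ_θ (3 steps, strictly decreasing):
  μ^(1)=1; μ^(2)=-1/3; μ^(3)=-1/2

((0, 2, 0); (1, 1, 1); (0, 1, 1))


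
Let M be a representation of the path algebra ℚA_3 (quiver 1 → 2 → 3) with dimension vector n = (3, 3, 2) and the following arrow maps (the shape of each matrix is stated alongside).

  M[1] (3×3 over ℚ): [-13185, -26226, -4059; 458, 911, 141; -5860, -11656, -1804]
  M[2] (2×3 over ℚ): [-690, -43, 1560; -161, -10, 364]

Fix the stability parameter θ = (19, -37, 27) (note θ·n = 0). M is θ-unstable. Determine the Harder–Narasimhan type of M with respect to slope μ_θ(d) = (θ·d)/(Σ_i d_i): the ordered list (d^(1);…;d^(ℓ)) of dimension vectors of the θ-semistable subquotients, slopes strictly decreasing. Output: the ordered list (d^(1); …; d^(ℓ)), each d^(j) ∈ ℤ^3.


Barcode: M ≅ I[1,1], I[1,3]^2, I[2,2]. HN layers by μ_θ (4 steps, strictly decreasing):
  μ^(1)=27; μ^(2)=19; μ^(3)=-9; μ^(4)=-37

((0, 0, 2); (1, 0, 0); (2, 2, 0); (0, 1, 0))


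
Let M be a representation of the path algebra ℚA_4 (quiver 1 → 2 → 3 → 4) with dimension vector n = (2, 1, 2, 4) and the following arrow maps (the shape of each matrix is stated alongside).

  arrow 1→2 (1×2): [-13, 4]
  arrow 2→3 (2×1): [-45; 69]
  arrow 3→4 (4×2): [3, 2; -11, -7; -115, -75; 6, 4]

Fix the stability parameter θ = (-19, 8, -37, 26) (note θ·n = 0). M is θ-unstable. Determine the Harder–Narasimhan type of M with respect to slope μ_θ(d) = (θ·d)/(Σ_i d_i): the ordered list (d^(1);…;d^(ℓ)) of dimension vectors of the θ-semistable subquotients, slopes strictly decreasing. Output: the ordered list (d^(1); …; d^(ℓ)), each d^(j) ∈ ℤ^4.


Barcode: M ≅ I[1,1], I[1,4], I[3,4], I[4,4]^2. HN layers by μ_θ (4 steps, strictly decreasing):
  μ^(1)=26; μ^(2)=-29/2; μ^(3)=-19; μ^(4)=-37

((0, 0, 0, 4); (0, 1, 1, 0); (2, 0, 0, 0); (0, 0, 1, 0))


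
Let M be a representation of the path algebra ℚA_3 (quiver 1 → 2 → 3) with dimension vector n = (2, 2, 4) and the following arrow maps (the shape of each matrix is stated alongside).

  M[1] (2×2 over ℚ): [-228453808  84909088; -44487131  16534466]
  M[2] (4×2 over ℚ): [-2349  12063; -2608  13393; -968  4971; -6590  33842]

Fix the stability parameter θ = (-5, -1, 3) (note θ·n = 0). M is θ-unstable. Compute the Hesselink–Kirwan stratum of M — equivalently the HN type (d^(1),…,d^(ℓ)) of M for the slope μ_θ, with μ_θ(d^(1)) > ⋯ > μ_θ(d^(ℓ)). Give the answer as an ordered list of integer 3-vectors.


Barcode: M ≅ I[1,1], I[1,3], I[2,3], I[3,3]^2. HN layers by μ_θ (3 steps, strictly decreasing):
  μ^(1)=3; μ^(2)=-1; μ^(3)=-5

((0, 0, 4); (0, 2, 0); (2, 0, 0))


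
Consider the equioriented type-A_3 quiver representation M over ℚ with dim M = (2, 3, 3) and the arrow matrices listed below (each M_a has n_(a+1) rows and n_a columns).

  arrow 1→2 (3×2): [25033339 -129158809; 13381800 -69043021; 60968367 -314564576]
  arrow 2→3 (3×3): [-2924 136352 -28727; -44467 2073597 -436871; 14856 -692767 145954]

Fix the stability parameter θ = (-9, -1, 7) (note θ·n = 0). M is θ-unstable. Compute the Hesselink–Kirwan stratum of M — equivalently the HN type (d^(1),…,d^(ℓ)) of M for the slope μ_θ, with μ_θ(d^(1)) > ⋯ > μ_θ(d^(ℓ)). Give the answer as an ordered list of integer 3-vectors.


Barcode: M ≅ I[1,3]^2, I[2,3]. HN layers by μ_θ (3 steps, strictly decreasing):
  μ^(1)=7; μ^(2)=-1; μ^(3)=-9

((0, 0, 3); (0, 3, 0); (2, 0, 0))


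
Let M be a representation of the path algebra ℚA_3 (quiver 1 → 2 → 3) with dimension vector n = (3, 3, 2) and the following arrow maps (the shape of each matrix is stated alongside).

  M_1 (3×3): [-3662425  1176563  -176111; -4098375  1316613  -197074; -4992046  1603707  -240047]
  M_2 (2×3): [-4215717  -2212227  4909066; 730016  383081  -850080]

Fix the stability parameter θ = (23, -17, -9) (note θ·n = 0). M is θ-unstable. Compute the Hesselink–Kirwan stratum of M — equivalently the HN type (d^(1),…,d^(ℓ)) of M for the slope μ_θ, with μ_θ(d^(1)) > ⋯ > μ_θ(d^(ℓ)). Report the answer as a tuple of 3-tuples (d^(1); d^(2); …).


Barcode: M ≅ I[1,2], I[1,3]^2. HN layers by μ_θ (2 steps, strictly decreasing):
  μ^(1)=3; μ^(2)=-1

((1, 1, 0); (2, 2, 2))


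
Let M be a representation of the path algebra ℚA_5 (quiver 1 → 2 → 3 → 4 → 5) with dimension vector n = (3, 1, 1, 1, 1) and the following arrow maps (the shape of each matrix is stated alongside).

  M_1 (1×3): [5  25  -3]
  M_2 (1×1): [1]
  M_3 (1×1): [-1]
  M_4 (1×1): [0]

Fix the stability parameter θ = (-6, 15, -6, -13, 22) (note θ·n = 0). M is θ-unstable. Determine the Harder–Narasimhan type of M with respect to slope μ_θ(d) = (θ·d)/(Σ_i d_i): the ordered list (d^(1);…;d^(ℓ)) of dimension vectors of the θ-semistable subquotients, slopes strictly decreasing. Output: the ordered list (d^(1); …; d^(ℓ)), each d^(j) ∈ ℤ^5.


Via rank(M_{q-1}∘⋯∘M_p): M ≅ I[1,1]^2, I[1,4], I[5,5].
μ_θ-semistable layers: μ^(1)=22; μ^(2)=-4/3; μ^(3)=-6

((0, 0, 0, 0, 1); (0, 1, 1, 1, 0); (3, 0, 0, 0, 0))


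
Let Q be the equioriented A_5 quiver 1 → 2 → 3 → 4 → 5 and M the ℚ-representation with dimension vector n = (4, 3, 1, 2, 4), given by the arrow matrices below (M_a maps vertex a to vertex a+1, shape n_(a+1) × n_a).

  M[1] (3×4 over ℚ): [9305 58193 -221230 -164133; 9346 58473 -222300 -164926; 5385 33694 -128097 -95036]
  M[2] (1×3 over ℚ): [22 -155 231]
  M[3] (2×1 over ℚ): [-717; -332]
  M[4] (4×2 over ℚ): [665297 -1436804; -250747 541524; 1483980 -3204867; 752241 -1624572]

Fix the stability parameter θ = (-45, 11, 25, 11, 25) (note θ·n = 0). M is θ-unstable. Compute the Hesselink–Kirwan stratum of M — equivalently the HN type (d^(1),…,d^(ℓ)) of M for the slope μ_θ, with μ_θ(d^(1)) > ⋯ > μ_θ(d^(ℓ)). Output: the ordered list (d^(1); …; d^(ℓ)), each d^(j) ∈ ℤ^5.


Interval decomposition of M: I[1,1], I[1,2]^2, I[1,5], I[4,5], I[5,5]^2.
HN type (ℓ=4): μ^(1)=25; μ^(2)=18; μ^(3)=11; μ^(4)=-45

((0, 0, 0, 0, 4); (0, 0, 1, 1, 0); (0, 3, 0, 1, 0); (4, 0, 0, 0, 0))


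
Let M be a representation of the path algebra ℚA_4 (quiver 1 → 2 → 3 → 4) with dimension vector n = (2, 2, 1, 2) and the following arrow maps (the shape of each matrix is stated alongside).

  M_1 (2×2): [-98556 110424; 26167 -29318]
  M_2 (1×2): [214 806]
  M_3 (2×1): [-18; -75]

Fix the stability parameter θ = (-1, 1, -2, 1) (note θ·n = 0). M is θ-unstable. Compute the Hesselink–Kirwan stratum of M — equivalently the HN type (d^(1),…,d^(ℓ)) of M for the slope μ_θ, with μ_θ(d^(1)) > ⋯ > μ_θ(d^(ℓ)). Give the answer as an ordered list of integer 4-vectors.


Barcode: M ≅ I[1,1], I[1,4], I[2,2], I[4,4]. HN layers by μ_θ (3 steps, strictly decreasing):
  μ^(1)=1; μ^(2)=-1/2; μ^(3)=-1

((0, 1, 0, 2); (0, 1, 1, 0); (2, 0, 0, 0))


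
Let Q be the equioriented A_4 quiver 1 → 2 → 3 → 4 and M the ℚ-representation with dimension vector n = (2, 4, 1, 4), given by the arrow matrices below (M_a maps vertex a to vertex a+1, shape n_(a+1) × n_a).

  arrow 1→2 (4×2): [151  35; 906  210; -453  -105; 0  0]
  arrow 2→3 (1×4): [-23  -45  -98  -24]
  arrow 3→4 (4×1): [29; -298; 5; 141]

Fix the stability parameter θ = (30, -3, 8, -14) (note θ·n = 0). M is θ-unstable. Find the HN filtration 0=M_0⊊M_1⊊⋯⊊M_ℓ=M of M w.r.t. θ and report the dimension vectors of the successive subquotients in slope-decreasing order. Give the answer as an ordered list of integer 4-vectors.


Interval decomposition of M: I[1,1], I[1,4], I[2,2]^3, I[4,4]^3.
HN type (ℓ=4): μ^(1)=30; μ^(2)=21/4; μ^(3)=-3; μ^(4)=-14

((1, 0, 0, 0); (1, 1, 1, 1); (0, 3, 0, 0); (0, 0, 0, 3))


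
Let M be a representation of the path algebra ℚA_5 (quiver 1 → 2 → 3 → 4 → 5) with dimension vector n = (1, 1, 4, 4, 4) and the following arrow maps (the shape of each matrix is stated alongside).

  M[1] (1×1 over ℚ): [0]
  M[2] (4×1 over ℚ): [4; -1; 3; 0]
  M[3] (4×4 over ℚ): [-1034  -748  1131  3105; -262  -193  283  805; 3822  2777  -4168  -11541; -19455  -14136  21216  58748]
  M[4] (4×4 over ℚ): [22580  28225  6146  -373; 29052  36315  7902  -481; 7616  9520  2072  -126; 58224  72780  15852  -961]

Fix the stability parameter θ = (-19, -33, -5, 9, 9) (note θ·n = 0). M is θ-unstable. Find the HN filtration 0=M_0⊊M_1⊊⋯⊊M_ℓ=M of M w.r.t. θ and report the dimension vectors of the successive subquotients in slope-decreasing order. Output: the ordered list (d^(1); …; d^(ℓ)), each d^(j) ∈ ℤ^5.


Barcode: M ≅ I[1,1], I[2,4], I[3,4], I[3,5]^2, I[5,5]^2. HN layers by μ_θ (4 steps, strictly decreasing):
  μ^(1)=9; μ^(2)=-5; μ^(3)=-19; μ^(4)=-33

((0, 0, 0, 4, 4); (0, 0, 4, 0, 0); (1, 0, 0, 0, 0); (0, 1, 0, 0, 0))
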